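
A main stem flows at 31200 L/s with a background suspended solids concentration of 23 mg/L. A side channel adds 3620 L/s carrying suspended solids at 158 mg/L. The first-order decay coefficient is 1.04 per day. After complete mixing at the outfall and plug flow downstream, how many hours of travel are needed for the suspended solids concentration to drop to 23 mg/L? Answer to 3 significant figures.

11.0 h

After mixing, C = (31200·23.00 + 3620·158.0) / 34820 = 1290000/34820 = 37.04 mg/L.
37.04·exp(−k·t) = 23 → t = ln(37.04/23)/k = 39580 s = 10.99 h.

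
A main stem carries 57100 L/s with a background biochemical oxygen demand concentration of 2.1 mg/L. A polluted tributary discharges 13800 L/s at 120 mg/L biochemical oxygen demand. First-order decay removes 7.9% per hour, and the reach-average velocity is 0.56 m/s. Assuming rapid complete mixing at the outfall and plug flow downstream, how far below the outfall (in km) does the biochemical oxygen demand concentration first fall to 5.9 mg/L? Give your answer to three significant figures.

35.4 km

Mixed concentration C = ΣQC/ΣQ = (57100·2.100 + 13800·120.0) / 70900 = 1776000/70900 = 25.05 mg/L.
7.9%/h lost → k = −ln(1 − 0.079) = 0.08230 h⁻¹.
Set 25.05·exp(−k·t) = 5.9 → t = ln(25.05/5.9)/k = 63250 s = 17.57 h.
Distance = v·t = 0.56·63250 = 35420 m = 35.42 km.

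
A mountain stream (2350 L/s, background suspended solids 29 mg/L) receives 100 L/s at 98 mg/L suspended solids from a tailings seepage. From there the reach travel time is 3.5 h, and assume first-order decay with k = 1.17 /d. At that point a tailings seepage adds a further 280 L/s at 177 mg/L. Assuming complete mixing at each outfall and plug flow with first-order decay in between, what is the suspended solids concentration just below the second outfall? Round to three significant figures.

42.2 mg/L

Conservation of mass: C = (2350·29.00 + 100.0·98.00) / 2450 = 77950/2450 = 31.82 mg/L; combined flow 2450 L/s.
After decay, C = 31.82 × e^(−kt) = 31.82 × 0.8431 = 26.83 mg/L.
At the second outfall, C = (2450·26.83 + 280.0·177.0) / (2450 + 280.0) = 42.23 mg/L.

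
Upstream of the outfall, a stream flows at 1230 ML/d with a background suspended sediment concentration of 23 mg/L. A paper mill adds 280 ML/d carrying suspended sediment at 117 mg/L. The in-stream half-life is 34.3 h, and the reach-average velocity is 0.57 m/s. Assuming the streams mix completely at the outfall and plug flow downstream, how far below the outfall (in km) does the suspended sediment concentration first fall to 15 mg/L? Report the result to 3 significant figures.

101 km

After mixing, C = (1230·23.00 + 280.0·117.0) / 1510 = 61050/1510 = 40.43 mg/L.
Half-life 34.3 h → k = ln 2 / 34.3 = 0.02021 h⁻¹ = 0.4850 d⁻¹.
Set 40.43·exp(−k·t) = 15 → t = ln(40.43/15)/k = 176600 s = 49.07 h.
Distance = v·t = 0.57·176600 = 100700 m = 100.7 km.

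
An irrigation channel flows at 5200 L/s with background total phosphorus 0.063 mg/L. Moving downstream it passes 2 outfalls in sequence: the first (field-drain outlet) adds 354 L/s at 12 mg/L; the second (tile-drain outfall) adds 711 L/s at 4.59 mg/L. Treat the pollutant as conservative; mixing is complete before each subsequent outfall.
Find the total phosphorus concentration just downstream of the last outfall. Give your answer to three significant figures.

Outfall 1: combined Q = 5554 L/s; C = (5200·0.06300 + 354.0·12.00)/5554 = 0.8238 mg/L.
Outfall 2: combined Q = 6265 L/s; C = (5554·0.8238 + 711.0·4.590)/6265 = 1.251 mg/L.

1.25 mg/L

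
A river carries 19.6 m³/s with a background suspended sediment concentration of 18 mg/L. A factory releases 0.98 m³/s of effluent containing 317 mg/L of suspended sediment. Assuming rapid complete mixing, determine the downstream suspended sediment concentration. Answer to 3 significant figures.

32.2 mg/L

Mixed concentration C = ΣQC/ΣQ = (19.60·18.00 + 0.9800·317.0) / 20.58 = 663.5/20.58 = 32.24 mg/L.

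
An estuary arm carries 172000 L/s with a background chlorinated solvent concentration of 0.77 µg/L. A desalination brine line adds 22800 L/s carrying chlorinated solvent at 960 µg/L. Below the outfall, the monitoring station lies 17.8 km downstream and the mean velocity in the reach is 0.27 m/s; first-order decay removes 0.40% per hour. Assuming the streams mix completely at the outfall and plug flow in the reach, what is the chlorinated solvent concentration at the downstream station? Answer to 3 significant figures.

105 µg/L

Mixed concentration C = ΣQC/ΣQ = (172000·0.7700 + 22800·960.0) / 194800 = 22020000/194800 = 113.0 µg/L.
Travel time t = 17.8·1000 / 0.27 = 65930 s = 18.31 h.
0.40%/h lost → k = −ln(1 − 0.004) = 0.004008 h⁻¹.
After decay, C = 113.0 × e^(−kt) = 113.0 × 0.9292 = 105.0 µg/L.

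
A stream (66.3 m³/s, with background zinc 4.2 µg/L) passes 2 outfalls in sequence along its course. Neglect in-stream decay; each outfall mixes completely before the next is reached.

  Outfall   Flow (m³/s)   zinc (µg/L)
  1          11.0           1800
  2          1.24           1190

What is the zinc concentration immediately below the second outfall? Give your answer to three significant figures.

Below outfall 1: Q → 77.30 m³/s, C = (66.30·4.200 + 11.00·1800)/77.30 = 259.7 µg/L.
Below outfall 2: Q → 78.54 m³/s, C = (77.30·259.7 + 1.240·1190)/78.54 = 274.4 µg/L.

274 µg/L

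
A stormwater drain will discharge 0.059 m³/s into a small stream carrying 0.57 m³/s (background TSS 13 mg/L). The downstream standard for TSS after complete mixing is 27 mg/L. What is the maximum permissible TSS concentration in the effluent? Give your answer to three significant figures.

162 mg/L

At the limit, (Qr·Cr + Qe·Cₑ)/(Qr + Qe) = 27:
Cₑ = (0.6290·27 − 0.5700·13.00) / 0.05900 = 162.3 mg/L.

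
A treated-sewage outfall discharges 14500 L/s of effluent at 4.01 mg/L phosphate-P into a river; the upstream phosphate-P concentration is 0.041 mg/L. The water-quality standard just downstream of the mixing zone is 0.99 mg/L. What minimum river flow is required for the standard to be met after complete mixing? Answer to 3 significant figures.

46100 L/s

Set C_mix = 0.99: (Q·0.04100 + 14500·4.010) / (Q + 14500) = 0.99
→ Q = 14500·(4.010 − 0.99)/(0.99 − 0.04100) = 46140 L/s.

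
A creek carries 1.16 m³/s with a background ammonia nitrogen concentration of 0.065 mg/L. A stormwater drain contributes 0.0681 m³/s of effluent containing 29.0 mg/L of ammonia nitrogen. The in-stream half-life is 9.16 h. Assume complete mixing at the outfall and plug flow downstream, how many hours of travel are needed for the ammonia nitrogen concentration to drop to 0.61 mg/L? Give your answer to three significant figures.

Mass balance: C = (1.160·0.06500 + 0.06810·29.00) / 1.228 = 2.050/1.228 = 1.669 mg/L.
Half-life 9.16 h → k = ln 2 / 9.16 = 0.07567 h⁻¹ = 1.816 d⁻¹.
1.669·exp(−k·t) = 0.61 → t = ln(1.669/0.61)/k = 47900 s = 13.31 h.

13.3 h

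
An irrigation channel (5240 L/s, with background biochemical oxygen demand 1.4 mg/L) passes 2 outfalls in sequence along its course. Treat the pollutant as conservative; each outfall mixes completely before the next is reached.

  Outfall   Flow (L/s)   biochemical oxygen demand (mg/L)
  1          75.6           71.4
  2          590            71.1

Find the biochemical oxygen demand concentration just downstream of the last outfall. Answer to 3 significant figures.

Outfall 1: combined Q = 5316 L/s; C = (5240·1.400 + 75.60·71.40)/5316 = 2.396 mg/L.
Outfall 2: combined Q = 5906 L/s; C = (5316·2.396 + 590.0·71.10)/5906 = 9.259 mg/L.

9.26 mg/L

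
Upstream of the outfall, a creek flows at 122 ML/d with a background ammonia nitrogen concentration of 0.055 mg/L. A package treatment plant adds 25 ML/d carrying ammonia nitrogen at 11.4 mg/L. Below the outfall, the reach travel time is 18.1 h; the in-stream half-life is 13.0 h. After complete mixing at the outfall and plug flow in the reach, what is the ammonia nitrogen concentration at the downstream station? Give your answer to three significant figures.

0.756 mg/L

Flow-weighted average: C = (122.0·0.05500 + 25.00·11.40) / 147.0 = 291.7/147.0 = 1.984 mg/L.
Half-life 13.0 h → k = ln 2 / 13.0 = 0.05332 h⁻¹ = 1.280 d⁻¹.
Decay over the reach: 1.984·exp(−kt) = 1.984·0.3810 = 0.7560 mg/L.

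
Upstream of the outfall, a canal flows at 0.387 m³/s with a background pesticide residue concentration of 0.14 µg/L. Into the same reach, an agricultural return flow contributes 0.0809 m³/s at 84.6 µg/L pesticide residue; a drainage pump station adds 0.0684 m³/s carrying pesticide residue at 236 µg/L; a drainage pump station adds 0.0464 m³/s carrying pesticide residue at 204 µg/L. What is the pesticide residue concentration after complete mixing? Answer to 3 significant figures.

55.8 µg/L

Mass balance: C = (0.3870·0.1400 + 0.08090·84.60 + 0.06840·236.0 + 0.04640·204.0) / 0.5827 = 32.51/0.5827 = 55.79 µg/L.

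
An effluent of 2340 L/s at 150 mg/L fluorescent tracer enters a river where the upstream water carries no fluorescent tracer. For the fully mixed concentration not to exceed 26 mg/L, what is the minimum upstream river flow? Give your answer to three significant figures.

Set C_mix = 26: (Q·0 + 2340·150.0) / (Q + 2340) = 26
→ Q = 2340·(150.0 − 26)/(26 − 0) = 11160 L/s.

11200 L/s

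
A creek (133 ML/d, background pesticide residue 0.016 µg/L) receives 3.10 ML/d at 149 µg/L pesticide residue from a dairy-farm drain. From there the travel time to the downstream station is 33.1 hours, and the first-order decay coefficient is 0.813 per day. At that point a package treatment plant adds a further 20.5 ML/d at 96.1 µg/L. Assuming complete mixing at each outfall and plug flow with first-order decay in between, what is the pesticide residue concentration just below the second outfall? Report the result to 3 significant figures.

13.5 µg/L

Flow-weighted average: C = (133.0·0.01600 + 3.100·149.0) / 136.1 = 464.0/136.1 = 3.409 µg/L; combined flow 136.1 ML/d.
Applying C = C₀e^(−kt): 3.409 × 0.3259 = 1.111 µg/L.
Second outfall: C = (136.1·1.111 + 20.50·96.10)/156.6 = 13.55 µg/L.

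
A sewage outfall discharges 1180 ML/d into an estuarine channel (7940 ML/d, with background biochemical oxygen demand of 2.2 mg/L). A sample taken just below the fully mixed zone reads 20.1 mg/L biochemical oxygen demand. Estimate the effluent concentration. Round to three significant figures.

141 mg/L

Mass balance: 7940·2.200 + 1180·Cₑ = 9120·20.10
→ Cₑ = (9120·20.10 − 7940·2.200) / 1180 = 140.5 mg/L.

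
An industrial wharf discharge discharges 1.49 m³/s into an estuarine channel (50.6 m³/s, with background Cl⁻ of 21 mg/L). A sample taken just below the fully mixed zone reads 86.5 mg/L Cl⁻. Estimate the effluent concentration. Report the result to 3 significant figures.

Mass balance: 50.60·21.00 + 1.490·Cₑ = 52.09·86.50
→ Cₑ = (52.09·86.50 − 50.60·21.00) / 1.490 = 2311 mg/L.

2310 mg/L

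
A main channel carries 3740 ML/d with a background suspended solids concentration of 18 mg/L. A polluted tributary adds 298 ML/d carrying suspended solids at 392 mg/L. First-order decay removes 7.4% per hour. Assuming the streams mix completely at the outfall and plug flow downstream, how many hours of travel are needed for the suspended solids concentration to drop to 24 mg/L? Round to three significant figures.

8.35 h

After mixing, C = (3740·18.00 + 298.0·392.0) / 4038 = 184100/4038 = 45.60 mg/L.
7.4%/h lost → k = −ln(1 − 0.074) = 0.07688 h⁻¹.
45.60·exp(−k·t) = 24 → t = ln(45.60/24)/k = 30060 s = 8.349 h.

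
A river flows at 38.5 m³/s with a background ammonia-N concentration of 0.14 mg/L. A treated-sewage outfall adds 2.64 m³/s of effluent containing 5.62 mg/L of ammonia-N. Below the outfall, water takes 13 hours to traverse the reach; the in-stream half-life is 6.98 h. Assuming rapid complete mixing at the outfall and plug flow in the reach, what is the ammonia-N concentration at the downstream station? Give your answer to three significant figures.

Conservation of mass: C = (38.50·0.1400 + 2.640·5.620) / 41.14 = 20.23/41.14 = 0.4917 mg/L.
Half-life 6.98 h → k = ln 2 / 6.98 = 0.09930 h⁻¹ = 2.383 d⁻¹.
Decay over the reach: 0.4917·exp(−kt) = 0.4917·0.2750 = 0.1352 mg/L.

0.135 mg/L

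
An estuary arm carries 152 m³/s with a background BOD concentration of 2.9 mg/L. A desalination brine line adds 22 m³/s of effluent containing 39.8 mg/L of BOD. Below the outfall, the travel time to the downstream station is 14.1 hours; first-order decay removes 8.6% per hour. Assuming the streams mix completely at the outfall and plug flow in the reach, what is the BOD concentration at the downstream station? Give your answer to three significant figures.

2.13 mg/L

Mixed concentration C = ΣQC/ΣQ = (152.0·2.900 + 22.00·39.80) / 174.0 = 1316/174.0 = 7.566 mg/L.
8.6%/h lost → k = −ln(1 − 0.086) = 0.08992 h⁻¹.
First-order decay: C = 7.566·exp(−k·t) = 7.566·0.2814 = 2.129 mg/L.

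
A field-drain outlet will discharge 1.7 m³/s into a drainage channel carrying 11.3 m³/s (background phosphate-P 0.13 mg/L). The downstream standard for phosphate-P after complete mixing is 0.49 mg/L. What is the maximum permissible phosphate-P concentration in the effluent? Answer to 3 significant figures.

2.88 mg/L

At the limit, (Qr·Cr + Qe·Cₑ)/(Qr + Qe) = 0.49:
Cₑ = (13.00·0.49 − 11.30·0.1300) / 1.700 = 2.883 mg/L.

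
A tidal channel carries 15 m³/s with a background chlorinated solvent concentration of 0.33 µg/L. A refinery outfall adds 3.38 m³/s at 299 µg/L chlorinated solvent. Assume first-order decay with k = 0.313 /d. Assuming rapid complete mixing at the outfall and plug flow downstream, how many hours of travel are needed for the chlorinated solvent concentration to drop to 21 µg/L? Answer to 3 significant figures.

74.2 h

Flow-weighted average: C = (15.00·0.3300 + 3.380·299.0) / 18.38 = 1016/18.38 = 55.25 µg/L.
55.25·exp(−k·t) = 21 → t = ln(55.25/21)/k = 267000 s = 74.18 h.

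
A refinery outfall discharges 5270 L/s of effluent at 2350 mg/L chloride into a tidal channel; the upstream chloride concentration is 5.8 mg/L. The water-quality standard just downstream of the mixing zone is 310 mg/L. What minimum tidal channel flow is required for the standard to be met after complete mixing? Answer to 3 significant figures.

35300 L/s

Set C_mix = 310: (Q·5.800 + 5270·2350) / (Q + 5270) = 310
→ Q = 5270·(2350 − 310)/(310 − 5.800) = 35340 L/s.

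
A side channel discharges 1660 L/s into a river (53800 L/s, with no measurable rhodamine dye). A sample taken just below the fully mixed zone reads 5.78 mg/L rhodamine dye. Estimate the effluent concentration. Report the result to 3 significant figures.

193 mg/L

Mass balance: 53800·0 + 1660·Cₑ = 55460·5.780
→ Cₑ = (55460·5.780 − 53800·0) / 1660 = 193.1 mg/L.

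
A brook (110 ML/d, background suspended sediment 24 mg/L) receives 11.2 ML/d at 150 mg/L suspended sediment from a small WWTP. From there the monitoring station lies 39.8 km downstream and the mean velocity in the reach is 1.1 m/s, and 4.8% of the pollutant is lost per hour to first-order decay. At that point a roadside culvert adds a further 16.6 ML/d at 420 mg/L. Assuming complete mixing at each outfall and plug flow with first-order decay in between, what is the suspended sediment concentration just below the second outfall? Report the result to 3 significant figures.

69.7 mg/L

Mixed concentration C = ΣQC/ΣQ = (110.0·24.00 + 11.20·150.0) / 121.2 = 4320/121.2 = 35.64 mg/L; combined flow 121.2 ML/d.
Travel time t = 39.8·1000 / 1.1 = 36180 s = 10.05 h.
4.8%/h lost → k = −ln(1 − 0.048) = 0.04919 h⁻¹.
Decay over the reach: 35.64·exp(−kt) = 35.64·0.6099 = 21.74 mg/L.
At the second outfall, C = (121.2·21.74 + 16.60·420.0) / (121.2 + 16.60) = 69.72 mg/L.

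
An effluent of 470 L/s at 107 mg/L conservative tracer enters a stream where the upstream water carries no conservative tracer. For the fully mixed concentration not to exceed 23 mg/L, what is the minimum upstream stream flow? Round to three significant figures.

1720 L/s

Set C_mix = 23: (Q·0 + 470.0·107.0) / (Q + 470.0) = 23
→ Q = 470.0·(107.0 − 23)/(23 − 0) = 1717 L/s.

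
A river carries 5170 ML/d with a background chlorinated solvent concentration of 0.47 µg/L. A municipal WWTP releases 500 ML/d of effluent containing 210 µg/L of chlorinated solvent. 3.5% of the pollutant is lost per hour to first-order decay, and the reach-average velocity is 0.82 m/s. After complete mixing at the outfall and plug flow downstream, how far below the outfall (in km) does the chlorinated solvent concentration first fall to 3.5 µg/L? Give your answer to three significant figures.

Mixed concentration C = ΣQC/ΣQ = (5170·0.4700 + 500.0·210.0) / 5670 = 107400/5670 = 18.95 µg/L.
3.5%/h lost → k = −ln(1 − 0.035) = 0.03563 h⁻¹.
Set 18.95·exp(−k·t) = 3.5 → t = ln(18.95/3.5)/k = 170700 s = 47.40 h.
Distance = v·t = 0.82·170700 = 139900 m = 139.9 km.

140 km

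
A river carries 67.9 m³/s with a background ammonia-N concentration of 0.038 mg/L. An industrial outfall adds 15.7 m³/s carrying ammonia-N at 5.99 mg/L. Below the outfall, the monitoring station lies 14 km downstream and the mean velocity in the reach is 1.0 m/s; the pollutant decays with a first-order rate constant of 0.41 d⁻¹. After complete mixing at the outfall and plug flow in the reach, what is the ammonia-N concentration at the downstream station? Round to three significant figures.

1.08 mg/L

Conservation of mass: C = (67.90·0.03800 + 15.70·5.990) / 83.60 = 96.62/83.60 = 1.156 mg/L.
Travel time t = 14·1000 / 1.0 = 14000 s = 3.889 h.
After decay, C = 1.156 × e^(−kt) = 1.156 × 0.9357 = 1.081 mg/L.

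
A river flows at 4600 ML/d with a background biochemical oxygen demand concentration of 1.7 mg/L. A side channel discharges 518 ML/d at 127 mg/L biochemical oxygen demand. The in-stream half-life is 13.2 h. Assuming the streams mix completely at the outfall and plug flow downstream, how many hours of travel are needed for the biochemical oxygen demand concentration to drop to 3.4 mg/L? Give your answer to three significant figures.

After mixing, C = (4600·1.700 + 518.0·127.0) / 5118 = 73610/5118 = 14.38 mg/L.
Half-life 13.2 h → k = ln 2 / 13.2 = 0.05251 h⁻¹ = 1.260 d⁻¹.
14.38·exp(−k·t) = 3.4 → t = ln(14.38/3.4)/k = 98870 s = 27.46 h.

27.5 h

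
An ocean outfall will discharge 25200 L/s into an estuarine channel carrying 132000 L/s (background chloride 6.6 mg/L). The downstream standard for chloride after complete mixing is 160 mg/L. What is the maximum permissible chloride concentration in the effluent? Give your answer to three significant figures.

At the limit, (Qr·Cr + Qe·Cₑ)/(Qr + Qe) = 160:
Cₑ = (157200·160 − 132000·6.600) / 25200 = 963.5 mg/L.

964 mg/L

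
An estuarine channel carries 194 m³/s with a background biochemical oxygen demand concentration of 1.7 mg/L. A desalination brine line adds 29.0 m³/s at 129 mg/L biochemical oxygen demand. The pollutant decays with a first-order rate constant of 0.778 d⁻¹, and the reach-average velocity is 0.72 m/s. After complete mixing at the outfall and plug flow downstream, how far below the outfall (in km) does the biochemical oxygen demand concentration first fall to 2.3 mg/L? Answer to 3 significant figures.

166 km

Mixed concentration C = ΣQC/ΣQ = (194.0·1.700 + 29.00·129.0) / 223.0 = 4071/223.0 = 18.25 mg/L.
Set 18.25·exp(−k·t) = 2.3 → t = ln(18.25/2.3)/k = 230000 s = 63.90 h.
Distance = v·t = 0.72·230000 = 165600 m = 165.6 km.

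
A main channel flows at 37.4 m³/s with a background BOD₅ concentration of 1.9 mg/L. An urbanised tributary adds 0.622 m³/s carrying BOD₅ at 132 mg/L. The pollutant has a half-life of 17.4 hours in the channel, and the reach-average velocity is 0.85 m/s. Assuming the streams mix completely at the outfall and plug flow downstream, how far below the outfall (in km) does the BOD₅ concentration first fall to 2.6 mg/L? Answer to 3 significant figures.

33.6 km

Mass balance: C = (37.40·1.900 + 0.6220·132.0) / 38.02 = 153.2/38.02 = 4.028 mg/L.
Half-life 17.4 h → k = ln 2 / 17.4 = 0.03984 h⁻¹ = 0.9561 d⁻¹.
Set 4.028·exp(−k·t) = 2.6 → t = ln(4.028/2.6)/k = 39570 s = 10.99 h.
Distance = v·t = 0.85·39570 = 33630 m = 33.63 km.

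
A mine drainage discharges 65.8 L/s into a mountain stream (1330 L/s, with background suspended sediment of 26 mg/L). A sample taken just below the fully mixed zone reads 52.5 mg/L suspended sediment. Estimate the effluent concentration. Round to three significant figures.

588 mg/L

Mass balance: 1330·26.00 + 65.80·Cₑ = 1396·52.50
→ Cₑ = (1396·52.50 − 1330·26.00) / 65.80 = 588.1 mg/L.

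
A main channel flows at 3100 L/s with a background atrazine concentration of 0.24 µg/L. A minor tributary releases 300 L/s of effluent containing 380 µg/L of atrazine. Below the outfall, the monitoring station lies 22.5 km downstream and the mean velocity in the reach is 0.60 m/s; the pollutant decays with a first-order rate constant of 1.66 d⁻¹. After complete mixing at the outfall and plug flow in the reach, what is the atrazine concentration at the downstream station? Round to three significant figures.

Mixed concentration C = ΣQC/ΣQ = (3100·0.2400 + 300.0·380.0) / 3400 = 114700/3400 = 33.75 µg/L.
Travel time t = 22.5·1000 / 0.60 = 37500 s = 10.42 h.
After decay, C = 33.75 × e^(−kt) = 33.75 × 0.4865 = 16.42 µg/L.

16.4 µg/L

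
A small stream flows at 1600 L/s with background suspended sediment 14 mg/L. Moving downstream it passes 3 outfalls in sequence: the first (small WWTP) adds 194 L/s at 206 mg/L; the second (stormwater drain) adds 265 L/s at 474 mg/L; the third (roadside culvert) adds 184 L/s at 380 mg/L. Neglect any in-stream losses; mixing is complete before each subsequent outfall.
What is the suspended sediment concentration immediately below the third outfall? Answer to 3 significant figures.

After outfall 1: Q = 1600 + 194.0 = 1794 L/s; C = (1600·14.00 + 194.0·206.0)/1794 = 34.76 mg/L.
After outfall 2: Q = 1794 + 265.0 = 2059 L/s; C = (1794·34.76 + 265.0·474.0)/2059 = 91.29 mg/L.
After outfall 3: Q = 2059 + 184.0 = 2243 L/s; C = (2059·91.29 + 184.0·380.0)/2243 = 115.0 mg/L.

115 mg/L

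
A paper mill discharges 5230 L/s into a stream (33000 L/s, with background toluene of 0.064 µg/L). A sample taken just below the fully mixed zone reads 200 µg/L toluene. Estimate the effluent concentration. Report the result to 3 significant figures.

Mass balance: 33000·0.06400 + 5230·Cₑ = 38230·200.0
→ Cₑ = (38230·200.0 − 33000·0.06400) / 5230 = 1462 µg/L.

1460 µg/L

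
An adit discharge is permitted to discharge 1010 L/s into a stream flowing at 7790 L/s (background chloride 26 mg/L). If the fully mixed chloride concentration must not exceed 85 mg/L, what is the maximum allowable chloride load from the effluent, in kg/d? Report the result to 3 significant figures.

47100 kg/d

Mass balance at the limit: 7790·26.00 + 1010·Cₑ = 8800·85 → Cₑ = 540.1 mg/L.
1010 L/s = 1.010 m³/s. Load = 1.010 m³/s × 540.1 g/m³ × 86 400 s/d = 47130 kg/d.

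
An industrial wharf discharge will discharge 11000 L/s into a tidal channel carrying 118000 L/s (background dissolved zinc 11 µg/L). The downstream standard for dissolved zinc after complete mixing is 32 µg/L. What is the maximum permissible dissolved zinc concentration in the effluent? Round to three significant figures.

At the limit, (Qr·Cr + Qe·Cₑ)/(Qr + Qe) = 32:
Cₑ = (129000·32 − 118000·11.00) / 11000 = 257.3 µg/L.

257 µg/L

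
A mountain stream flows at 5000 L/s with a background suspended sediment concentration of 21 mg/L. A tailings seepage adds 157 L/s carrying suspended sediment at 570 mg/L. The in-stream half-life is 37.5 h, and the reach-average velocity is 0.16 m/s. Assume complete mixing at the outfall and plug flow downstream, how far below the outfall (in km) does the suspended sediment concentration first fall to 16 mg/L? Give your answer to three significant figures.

Conservation of mass: C = (5000·21.00 + 157.0·570.0) / 5157 = 194500/5157 = 37.71 mg/L.
Half-life 37.5 h → k = ln 2 / 37.5 = 0.01848 h⁻¹ = 0.4436 d⁻¹.
Set 37.71·exp(−k·t) = 16 → t = ln(37.71/16)/k = 167000 s = 46.39 h.
Distance = v·t = 0.16·167000 = 26720 m = 26.72 km.

26.7 km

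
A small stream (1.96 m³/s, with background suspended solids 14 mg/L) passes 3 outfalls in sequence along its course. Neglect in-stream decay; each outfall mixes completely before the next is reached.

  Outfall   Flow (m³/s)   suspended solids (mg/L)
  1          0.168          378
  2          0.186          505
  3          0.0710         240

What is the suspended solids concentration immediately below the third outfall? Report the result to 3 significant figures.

Outfall 1: combined Q = 2.128 m³/s; C = (1.960·14.00 + 0.1680·378.0)/2.128 = 42.74 mg/L.
Outfall 2: combined Q = 2.314 m³/s; C = (2.128·42.74 + 0.1860·505.0)/2.314 = 79.89 mg/L.
Outfall 3: combined Q = 2.385 m³/s; C = (2.314·79.89 + 0.07100·240.0)/2.385 = 84.66 mg/L.

84.7 mg/L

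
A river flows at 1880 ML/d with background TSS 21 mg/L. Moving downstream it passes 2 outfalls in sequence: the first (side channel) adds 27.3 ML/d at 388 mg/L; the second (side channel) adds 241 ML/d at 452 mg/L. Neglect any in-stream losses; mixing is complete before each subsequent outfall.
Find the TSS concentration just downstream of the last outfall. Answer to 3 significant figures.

74.0 mg/L

Below outfall 1: Q → 1907 ML/d, C = (1880·21.00 + 27.30·388.0)/1907 = 26.25 mg/L.
Below outfall 2: Q → 2148 ML/d, C = (1907·26.25 + 241.0·452.0)/2148 = 74.01 mg/L.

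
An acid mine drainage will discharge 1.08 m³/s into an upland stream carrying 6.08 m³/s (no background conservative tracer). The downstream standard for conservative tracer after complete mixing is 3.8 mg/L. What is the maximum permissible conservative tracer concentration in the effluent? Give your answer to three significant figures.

25.2 mg/L

At the limit, (Qr·Cr + Qe·Cₑ)/(Qr + Qe) = 3.8:
Cₑ = (7.160·3.8 − 6.080·0) / 1.080 = 25.19 mg/L.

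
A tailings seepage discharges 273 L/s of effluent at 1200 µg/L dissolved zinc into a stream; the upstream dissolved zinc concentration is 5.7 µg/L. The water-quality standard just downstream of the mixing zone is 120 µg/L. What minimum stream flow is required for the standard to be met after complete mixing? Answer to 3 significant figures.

Set C_mix = 120: (Q·5.700 + 273.0·1200) / (Q + 273.0) = 120
→ Q = 273.0·(1200 − 120)/(120 − 5.700) = 2580 L/s.

2580 L/s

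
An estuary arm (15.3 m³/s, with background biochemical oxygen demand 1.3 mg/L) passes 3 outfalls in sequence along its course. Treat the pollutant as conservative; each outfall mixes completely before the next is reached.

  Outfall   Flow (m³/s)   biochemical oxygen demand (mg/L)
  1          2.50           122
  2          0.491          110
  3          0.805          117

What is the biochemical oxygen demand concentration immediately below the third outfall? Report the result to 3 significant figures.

24.8 mg/L

Outfall 1: combined Q = 17.80 m³/s; C = (15.30·1.300 + 2.500·122.0)/17.80 = 18.25 mg/L.
Outfall 2: combined Q = 18.29 m³/s; C = (17.80·18.25 + 0.4910·110.0)/18.29 = 20.72 mg/L.
Outfall 3: combined Q = 19.10 m³/s; C = (18.29·20.72 + 0.8050·117.0)/19.10 = 24.77 mg/L.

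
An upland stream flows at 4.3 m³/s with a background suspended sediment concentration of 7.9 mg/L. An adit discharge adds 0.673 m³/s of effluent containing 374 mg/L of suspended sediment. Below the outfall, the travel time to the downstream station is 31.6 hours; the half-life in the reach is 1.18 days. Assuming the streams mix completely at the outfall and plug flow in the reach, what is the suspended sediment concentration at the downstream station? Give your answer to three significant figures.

Mixed concentration C = ΣQC/ΣQ = (4.300·7.900 + 0.6730·374.0) / 4.973 = 285.7/4.973 = 57.44 mg/L.
Half-life 1.18 d → k = ln 2 / 1.18 = 0.5874 d⁻¹.
Applying C = C₀e^(−kt): 57.44 × 0.4614 = 26.51 mg/L.

26.5 mg/L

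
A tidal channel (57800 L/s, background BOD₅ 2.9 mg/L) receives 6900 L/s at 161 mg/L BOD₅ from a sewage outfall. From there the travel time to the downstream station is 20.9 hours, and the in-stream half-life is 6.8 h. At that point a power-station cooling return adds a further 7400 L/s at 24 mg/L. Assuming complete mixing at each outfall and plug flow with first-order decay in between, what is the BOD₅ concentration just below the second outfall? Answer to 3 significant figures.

4.57 mg/L

Mixed concentration C = ΣQC/ΣQ = (57800·2.900 + 6900·161.0) / 64700 = 1279000/64700 = 19.76 mg/L; combined flow 64700 L/s.
Half-life 6.8 h → k = ln 2 / 6.8 = 0.1019 h⁻¹ = 2.446 d⁻¹.
After decay, C = 19.76 × e^(−kt) = 19.76 × 0.1188 = 2.347 mg/L.
At the second outfall, C = (64700·2.347 + 7400·24.00) / (64700 + 7400) = 4.570 mg/L.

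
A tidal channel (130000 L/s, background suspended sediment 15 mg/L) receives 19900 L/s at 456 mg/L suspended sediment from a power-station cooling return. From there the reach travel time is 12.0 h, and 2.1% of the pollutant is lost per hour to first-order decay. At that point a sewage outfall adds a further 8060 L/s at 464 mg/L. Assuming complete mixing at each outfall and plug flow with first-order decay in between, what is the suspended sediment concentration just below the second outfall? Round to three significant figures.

77.8 mg/L

Mixed concentration C = ΣQC/ΣQ = (130000·15.00 + 19900·456.0) / 149900 = 11020000/149900 = 73.55 mg/L; combined flow 149900 L/s.
2.1%/h lost → k = −ln(1 − 0.021) = 0.02122 h⁻¹.
First-order decay: C = 73.55·exp(−k·t) = 73.55·0.7752 = 57.01 mg/L.
Second outfall: C = (149900·57.01 + 8060·464.0)/158000 = 77.78 mg/L.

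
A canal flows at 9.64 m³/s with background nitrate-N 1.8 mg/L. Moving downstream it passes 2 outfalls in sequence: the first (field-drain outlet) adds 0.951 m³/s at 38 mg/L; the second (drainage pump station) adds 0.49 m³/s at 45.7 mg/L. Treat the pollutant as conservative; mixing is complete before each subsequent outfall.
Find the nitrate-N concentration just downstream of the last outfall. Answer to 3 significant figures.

Outfall 1: combined Q = 10.59 m³/s; C = (9.640·1.800 + 0.9510·38.00)/10.59 = 5.051 mg/L.
Outfall 2: combined Q = 11.08 m³/s; C = (10.59·5.051 + 0.4900·45.70)/11.08 = 6.848 mg/L.

6.85 mg/L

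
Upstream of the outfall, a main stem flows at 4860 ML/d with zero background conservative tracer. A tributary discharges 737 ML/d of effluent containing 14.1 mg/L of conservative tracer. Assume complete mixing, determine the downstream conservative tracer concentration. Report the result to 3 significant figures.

Flow-weighted average: C = (4860·0 + 737.0·14.10) / 5597 = 10390/5597 = 1.857 mg/L.

1.86 mg/L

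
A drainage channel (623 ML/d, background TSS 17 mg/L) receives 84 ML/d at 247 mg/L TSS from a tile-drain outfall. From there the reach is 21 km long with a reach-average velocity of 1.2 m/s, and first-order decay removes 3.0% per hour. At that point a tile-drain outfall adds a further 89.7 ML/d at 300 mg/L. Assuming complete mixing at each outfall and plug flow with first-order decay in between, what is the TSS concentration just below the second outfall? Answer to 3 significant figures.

Flow-weighted average: C = (623.0·17.00 + 84.00·247.0) / 707.0 = 31340/707.0 = 44.33 mg/L; combined flow 707.0 ML/d.
Travel time t = 21·1000 / 1.2 = 17500 s = 4.861 h.
3.0%/h lost → k = −ln(1 − 0.03) = 0.03046 h⁻¹.
First-order decay: C = 44.33·exp(−k·t) = 44.33·0.8624 = 38.23 mg/L.
Second outfall: C = (707.0·38.23 + 89.70·300.0)/796.7 = 67.70 mg/L.

67.7 mg/L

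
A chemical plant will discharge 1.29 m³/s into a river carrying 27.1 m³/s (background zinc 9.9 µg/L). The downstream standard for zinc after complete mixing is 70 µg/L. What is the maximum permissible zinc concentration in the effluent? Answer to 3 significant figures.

1330 µg/L

At the limit, (Qr·Cr + Qe·Cₑ)/(Qr + Qe) = 70:
Cₑ = (28.39·70 − 27.10·9.900) / 1.290 = 1333 µg/L.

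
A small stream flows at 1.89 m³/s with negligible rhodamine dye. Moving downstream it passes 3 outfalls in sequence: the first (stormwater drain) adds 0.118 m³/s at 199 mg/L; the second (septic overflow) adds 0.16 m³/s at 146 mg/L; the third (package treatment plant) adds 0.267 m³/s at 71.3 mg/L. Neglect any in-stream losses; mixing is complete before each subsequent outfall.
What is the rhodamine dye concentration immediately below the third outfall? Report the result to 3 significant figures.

27.1 mg/L

Outfall 1: combined Q = 2.008 m³/s; C = (1.890·0 + 0.1180·199.0)/2.008 = 11.69 mg/L.
Outfall 2: combined Q = 2.168 m³/s; C = (2.008·11.69 + 0.1600·146.0)/2.168 = 21.61 mg/L.
Outfall 3: combined Q = 2.435 m³/s; C = (2.168·21.61 + 0.2670·71.30)/2.435 = 27.06 mg/L.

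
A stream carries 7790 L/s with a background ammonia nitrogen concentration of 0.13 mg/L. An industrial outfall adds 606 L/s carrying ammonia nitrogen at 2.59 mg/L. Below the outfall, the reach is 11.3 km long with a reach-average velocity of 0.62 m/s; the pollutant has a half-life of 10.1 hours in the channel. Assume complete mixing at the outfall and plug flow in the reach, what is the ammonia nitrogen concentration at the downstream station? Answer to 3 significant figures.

Conservation of mass: C = (7790·0.1300 + 606.0·2.590) / 8396 = 2582/8396 = 0.3076 mg/L.
Travel time t = 11.3·1000 / 0.62 = 18230 s = 5.063 h.
Half-life 10.1 h → k = ln 2 / 10.1 = 0.06863 h⁻¹ = 1.647 d⁻¹.
After decay, C = 0.3076 × e^(−kt) = 0.3076 × 0.7065 = 0.2173 mg/L.

0.217 mg/L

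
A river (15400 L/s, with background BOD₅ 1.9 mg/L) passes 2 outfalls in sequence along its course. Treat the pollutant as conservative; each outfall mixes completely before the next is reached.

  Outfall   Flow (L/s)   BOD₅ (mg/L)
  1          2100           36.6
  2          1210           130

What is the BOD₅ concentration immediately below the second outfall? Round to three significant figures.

After outfall 1: Q = 15400 + 2100 = 17500 L/s; C = (15400·1.900 + 2100·36.60)/17500 = 6.064 mg/L.
After outfall 2: Q = 17500 + 1210 = 18710 L/s; C = (17500·6.064 + 1210·130.0)/18710 = 14.08 mg/L.

14.1 mg/L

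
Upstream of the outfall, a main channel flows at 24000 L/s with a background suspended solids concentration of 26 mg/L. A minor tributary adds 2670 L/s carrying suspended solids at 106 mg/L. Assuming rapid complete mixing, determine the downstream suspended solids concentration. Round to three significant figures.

Flow-weighted average: C = (24000·26.00 + 2670·106.0) / 26670 = 907000/26670 = 34.01 mg/L.

34.0 mg/L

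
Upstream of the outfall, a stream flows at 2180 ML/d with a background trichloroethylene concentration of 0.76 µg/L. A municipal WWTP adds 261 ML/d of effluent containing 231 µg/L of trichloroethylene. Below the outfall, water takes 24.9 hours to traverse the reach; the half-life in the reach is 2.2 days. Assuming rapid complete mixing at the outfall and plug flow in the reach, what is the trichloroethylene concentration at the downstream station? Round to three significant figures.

18.3 µg/L

Mixed concentration C = ΣQC/ΣQ = (2180·0.7600 + 261.0·231.0) / 2441 = 61950/2441 = 25.38 µg/L.
Half-life 2.2 d → k = ln 2 / 2.2 = 0.3151 d⁻¹.
After decay, C = 25.38 × e^(−kt) = 25.38 × 0.7212 = 18.30 µg/L.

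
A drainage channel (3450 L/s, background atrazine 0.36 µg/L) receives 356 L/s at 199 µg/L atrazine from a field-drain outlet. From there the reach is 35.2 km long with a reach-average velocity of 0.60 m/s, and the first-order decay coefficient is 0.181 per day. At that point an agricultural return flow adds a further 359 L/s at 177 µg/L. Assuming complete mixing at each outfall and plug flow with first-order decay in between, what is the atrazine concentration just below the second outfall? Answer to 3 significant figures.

30.6 µg/L

After mixing, C = (3450·0.3600 + 356.0·199.0) / 3806 = 72090/3806 = 18.94 µg/L; combined flow 3806 L/s.
Travel time t = 35.2·1000 / 0.60 = 58670 s = 16.30 h.
Decay over the reach: 18.94·exp(−kt) = 18.94·0.8844 = 16.75 µg/L.
Second outfall: C = (3806·16.75 + 359.0·177.0)/4165 = 30.56 µg/L.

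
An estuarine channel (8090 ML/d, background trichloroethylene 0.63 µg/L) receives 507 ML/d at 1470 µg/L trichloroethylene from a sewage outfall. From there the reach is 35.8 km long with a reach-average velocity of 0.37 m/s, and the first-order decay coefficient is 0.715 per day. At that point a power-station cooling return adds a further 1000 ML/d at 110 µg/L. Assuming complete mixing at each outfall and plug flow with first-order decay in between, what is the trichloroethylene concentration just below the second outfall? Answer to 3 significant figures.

46.6 µg/L

Mixed concentration C = ΣQC/ΣQ = (8090·0.6300 + 507.0·1470) / 8597 = 750400/8597 = 87.28 µg/L; combined flow 8597 ML/d.
Travel time t = 35.8·1000 / 0.37 = 96760 s = 26.88 h.
First-order decay: C = 87.28·exp(−k·t) = 87.28·0.4490 = 39.19 µg/L.
At the second outfall, C = (8597·39.19 + 1000·110.0) / (8597 + 1000) = 46.57 µg/L.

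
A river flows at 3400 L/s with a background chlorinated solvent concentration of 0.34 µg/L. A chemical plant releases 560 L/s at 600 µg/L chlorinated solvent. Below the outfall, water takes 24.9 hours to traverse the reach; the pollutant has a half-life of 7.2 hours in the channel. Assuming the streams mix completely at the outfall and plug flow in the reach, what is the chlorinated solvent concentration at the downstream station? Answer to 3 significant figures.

7.75 µg/L

Mixed concentration C = ΣQC/ΣQ = (3400·0.3400 + 560.0·600.0) / 3960 = 337200/3960 = 85.14 µg/L.
Half-life 7.2 h → k = ln 2 / 7.2 = 0.09627 h⁻¹ = 2.310 d⁻¹.
After decay, C = 85.14 × e^(−kt) = 85.14 × 0.09098 = 7.746 µg/L.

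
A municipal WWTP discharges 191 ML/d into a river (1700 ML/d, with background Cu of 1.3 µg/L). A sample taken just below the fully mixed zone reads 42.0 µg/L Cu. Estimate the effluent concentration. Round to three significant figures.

Mass balance: 1700·1.300 + 191.0·Cₑ = 1891·42.00
→ Cₑ = (1891·42.00 − 1700·1.300) / 191.0 = 404.3 µg/L.

404 µg/L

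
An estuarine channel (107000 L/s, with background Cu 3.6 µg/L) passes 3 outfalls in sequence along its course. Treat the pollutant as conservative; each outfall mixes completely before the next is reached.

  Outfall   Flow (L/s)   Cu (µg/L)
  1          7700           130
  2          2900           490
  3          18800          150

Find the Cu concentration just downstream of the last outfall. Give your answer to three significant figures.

Outfall 1: combined Q = 114700 L/s; C = (107000·3.600 + 7700·130.0)/114700 = 12.09 µg/L.
Outfall 2: combined Q = 117600 L/s; C = (114700·12.09 + 2900·490.0)/117600 = 23.87 µg/L.
Outfall 3: combined Q = 136400 L/s; C = (117600·23.87 + 18800·150.0)/136400 = 41.26 µg/L.

41.3 µg/L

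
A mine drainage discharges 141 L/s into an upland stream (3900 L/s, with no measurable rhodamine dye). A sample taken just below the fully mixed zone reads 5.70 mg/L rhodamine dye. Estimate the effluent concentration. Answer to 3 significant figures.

163 mg/L

Mass balance: 3900·0 + 141.0·Cₑ = 4041·5.700
→ Cₑ = (4041·5.700 − 3900·0) / 141.0 = 163.4 mg/L.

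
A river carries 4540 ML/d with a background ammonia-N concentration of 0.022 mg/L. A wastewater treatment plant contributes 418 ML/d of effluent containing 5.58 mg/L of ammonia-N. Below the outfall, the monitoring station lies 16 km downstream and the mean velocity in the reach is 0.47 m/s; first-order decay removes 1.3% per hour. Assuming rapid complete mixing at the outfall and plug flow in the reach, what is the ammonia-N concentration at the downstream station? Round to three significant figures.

0.433 mg/L

Mixed concentration C = ΣQC/ΣQ = (4540·0.02200 + 418.0·5.580) / 4958 = 2432/4958 = 0.4906 mg/L.
Travel time t = 16·1000 / 0.47 = 34040 s = 9.456 h.
1.3%/h lost → k = −ln(1 − 0.013) = 0.01309 h⁻¹.
Applying C = C₀e^(−kt): 0.4906 × 0.8836 = 0.4335 mg/L.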